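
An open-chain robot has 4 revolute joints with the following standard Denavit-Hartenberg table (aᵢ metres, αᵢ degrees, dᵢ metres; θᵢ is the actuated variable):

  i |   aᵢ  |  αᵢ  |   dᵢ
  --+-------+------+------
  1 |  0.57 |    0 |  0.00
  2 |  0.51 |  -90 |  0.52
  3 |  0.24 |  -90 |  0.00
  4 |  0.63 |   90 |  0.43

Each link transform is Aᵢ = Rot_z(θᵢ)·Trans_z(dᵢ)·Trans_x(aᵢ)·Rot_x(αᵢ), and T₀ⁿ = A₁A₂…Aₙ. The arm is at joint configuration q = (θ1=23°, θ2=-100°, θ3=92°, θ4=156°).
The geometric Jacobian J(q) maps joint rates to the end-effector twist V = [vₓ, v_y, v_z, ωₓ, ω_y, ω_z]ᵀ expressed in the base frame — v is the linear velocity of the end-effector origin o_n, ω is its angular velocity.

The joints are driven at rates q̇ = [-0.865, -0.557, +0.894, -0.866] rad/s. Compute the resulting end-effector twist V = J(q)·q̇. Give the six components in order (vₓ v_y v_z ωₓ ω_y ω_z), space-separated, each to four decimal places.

o_n = [0.2957, 0.0755, 0.8703]
J₁: ẑ×o_n = [-0.0755, 0.2957, 0.0000], ω = ẑ
J2: z=[0.0000, 0.0000, 1.0000] o=[0.5247, 0.2227, 0.0000] → [0.1473, -0.2290, 0.0000, 0.0000, 0.0000, 1.0000]
J3: z=[0.9744, 0.2250, 0.0000] o=[0.6394, -0.2742, 0.5200] → [0.0788, -0.3414, 0.4180, 0.9744, 0.2250, 0.0000]
J4: z=[-0.2248, 0.9738, 0.0349] o=[0.6375, -0.2661, 0.2801] → [0.5628, 0.1208, 0.2561, -0.2248, 0.9738, 0.0349]
V = J·q̇ = [-0.4337, -0.5380, 0.1519, 1.0658, -0.6422, -1.4522]

-0.4337 -0.5380 0.1519 1.0658 -0.6422 -1.4522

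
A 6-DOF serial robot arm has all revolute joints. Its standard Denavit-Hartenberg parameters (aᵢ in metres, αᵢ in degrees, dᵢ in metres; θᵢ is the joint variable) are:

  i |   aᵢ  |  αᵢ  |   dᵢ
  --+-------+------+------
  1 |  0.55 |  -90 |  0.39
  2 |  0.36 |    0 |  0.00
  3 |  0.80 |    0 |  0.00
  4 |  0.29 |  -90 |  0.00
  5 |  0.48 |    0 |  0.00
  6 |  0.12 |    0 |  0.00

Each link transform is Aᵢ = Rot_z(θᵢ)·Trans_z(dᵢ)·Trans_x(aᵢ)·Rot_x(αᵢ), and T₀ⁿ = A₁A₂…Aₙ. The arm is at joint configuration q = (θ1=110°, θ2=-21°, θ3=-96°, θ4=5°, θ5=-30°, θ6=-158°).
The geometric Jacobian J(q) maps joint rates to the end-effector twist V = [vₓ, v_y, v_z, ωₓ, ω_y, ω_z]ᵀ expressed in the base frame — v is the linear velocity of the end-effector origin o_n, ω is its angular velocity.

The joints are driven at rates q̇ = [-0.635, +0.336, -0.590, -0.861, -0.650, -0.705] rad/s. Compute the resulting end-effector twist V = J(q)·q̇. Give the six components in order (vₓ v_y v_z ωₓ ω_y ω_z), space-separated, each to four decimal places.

o_n = [-0.3135, 0.2084, 1.7759]
J₁: ẑ×o_n = [-0.2084, -0.3135, 0.0000], ω = ẑ
J2: z=[-0.9397, -0.3420, 0.0000] o=[-0.1881, 0.5168, 0.3900] → [-0.4740, 1.3024, 0.2469, -0.9397, -0.3420, 0.0000]
J3: z=[-0.9397, -0.3420, 0.0000] o=[-0.3031, 0.8327, 0.5190] → [-0.4299, 1.1811, 0.5830, -0.9397, -0.3420, 0.0000]
J4: z=[-0.9397, -0.3420, 0.0000] o=[-0.1788, 0.4914, 1.2318] → [-0.1861, 0.5113, 0.2198, -0.9397, -0.3420, 0.0000]
J5: z=[-0.3171, 0.8713, 0.3746] o=[-0.1417, 0.3893, 1.5007] → [0.3076, 0.0229, 0.2070, -0.3171, 0.8713, 0.3746]
J6: z=[-0.3171, 0.8713, 0.3746] o=[-0.3140, 0.1609, 1.8861] → [-0.1138, -0.0348, -0.0155, -0.3171, 0.8713, 0.3746]
V = J·q̇ = [0.2673, -0.4908, -0.5740, 1.4774, -0.7992, -1.1426]

0.2673 -0.4908 -0.5740 1.4774 -0.7992 -1.1426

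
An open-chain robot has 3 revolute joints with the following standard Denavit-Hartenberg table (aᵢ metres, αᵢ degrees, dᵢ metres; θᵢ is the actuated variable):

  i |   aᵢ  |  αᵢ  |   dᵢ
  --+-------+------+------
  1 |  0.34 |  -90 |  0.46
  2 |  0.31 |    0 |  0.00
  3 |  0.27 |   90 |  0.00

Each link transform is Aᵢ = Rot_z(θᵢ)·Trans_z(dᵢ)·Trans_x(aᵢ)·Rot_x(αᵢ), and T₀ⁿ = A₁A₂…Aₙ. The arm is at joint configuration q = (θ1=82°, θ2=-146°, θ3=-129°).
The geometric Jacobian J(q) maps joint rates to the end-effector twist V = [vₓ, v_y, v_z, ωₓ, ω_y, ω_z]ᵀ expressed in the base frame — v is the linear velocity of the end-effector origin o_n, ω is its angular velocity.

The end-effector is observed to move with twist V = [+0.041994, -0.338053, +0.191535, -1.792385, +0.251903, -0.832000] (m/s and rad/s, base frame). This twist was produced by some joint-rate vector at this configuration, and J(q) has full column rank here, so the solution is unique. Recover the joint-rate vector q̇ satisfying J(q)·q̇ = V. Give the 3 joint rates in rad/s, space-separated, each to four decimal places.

o_n = [0.0148, 0.1055, 0.3644]
J₁: ẑ×o_n = [-0.1055, 0.0148, 0.0000], ω = ẑ
J2: z=[-0.9903, 0.1392, 0.0000] o=[0.0473, 0.3367, 0.4600] → [-0.0133, -0.0947, 0.2335, -0.9903, 0.1392, 0.0000]
J3: z=[-0.9903, 0.1392, 0.0000] o=[0.0116, 0.0822, 0.6333] → [-0.0374, -0.2664, -0.0235, -0.9903, 0.1392, 0.0000]
q̇ = J⁺·V = [-0.8320, 0.9110, 0.8990]

-0.8320 0.9110 0.8990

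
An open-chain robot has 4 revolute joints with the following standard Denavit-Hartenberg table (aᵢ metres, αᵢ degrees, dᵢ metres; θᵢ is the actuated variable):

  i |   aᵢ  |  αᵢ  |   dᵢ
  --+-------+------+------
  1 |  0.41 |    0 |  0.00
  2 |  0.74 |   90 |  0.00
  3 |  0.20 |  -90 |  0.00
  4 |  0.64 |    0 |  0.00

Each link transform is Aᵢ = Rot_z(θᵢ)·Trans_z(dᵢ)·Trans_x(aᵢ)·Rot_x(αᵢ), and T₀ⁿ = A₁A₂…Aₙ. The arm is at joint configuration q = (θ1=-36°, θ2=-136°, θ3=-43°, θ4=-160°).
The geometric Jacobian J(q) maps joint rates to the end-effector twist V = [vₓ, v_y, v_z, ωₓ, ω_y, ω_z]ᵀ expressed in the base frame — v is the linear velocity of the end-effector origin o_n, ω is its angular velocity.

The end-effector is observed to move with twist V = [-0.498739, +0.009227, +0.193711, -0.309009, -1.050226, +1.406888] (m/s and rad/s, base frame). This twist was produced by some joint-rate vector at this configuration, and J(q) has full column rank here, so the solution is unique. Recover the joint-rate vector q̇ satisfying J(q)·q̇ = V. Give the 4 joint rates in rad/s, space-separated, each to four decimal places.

o_n = [-0.1409, -0.0864, 0.2738]
J₁: ẑ×o_n = [0.0864, -0.1409, 0.0000], ω = ẑ
J2: z=[0.0000, 0.0000, 1.0000] o=[0.3317, -0.2410, 0.0000] → [-0.1546, -0.4726, 0.0000, 0.0000, 0.0000, 1.0000]
J3: z=[-0.1392, 0.9903, 0.0000] o=[-0.4011, -0.3440, 0.0000] → [0.2711, 0.0381, -0.2936, -0.1392, 0.9903, 0.0000]
J4: z=[-0.6754, -0.0949, 0.7314] o=[-0.5459, -0.3643, -0.1364] → [-0.2422, 0.5733, -0.1493, -0.6754, -0.0949, 0.7314]
q̇ = J⁺·V = [0.3100, 0.6120, -0.9970, 0.6630]

0.3100 0.6120 -0.9970 0.6630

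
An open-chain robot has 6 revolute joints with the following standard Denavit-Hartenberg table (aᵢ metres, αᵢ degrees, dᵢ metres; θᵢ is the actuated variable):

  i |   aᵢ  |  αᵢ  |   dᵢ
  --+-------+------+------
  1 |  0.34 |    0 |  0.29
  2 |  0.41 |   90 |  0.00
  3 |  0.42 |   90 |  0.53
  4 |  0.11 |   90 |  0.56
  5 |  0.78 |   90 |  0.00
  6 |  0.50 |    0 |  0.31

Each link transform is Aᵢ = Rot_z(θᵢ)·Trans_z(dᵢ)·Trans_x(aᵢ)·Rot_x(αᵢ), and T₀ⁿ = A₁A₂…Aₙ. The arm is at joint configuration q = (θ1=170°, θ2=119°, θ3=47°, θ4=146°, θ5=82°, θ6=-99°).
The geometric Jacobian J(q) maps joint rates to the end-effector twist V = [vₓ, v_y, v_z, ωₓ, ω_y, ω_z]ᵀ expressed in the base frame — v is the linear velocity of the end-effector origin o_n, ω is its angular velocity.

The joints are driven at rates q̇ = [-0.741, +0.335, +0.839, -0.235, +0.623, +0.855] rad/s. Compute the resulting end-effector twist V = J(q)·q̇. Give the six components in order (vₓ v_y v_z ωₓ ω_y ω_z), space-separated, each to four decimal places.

o_n = [-0.3617, -1.1172, -0.7433]
J₁: ẑ×o_n = [1.1172, -0.3617, 0.0000], ω = ẑ
J2: z=[0.0000, 0.0000, 1.0000] o=[-0.3348, 0.0590, 0.2900] → [1.1762, -0.0269, 0.0000, 0.0000, 0.0000, 1.0000]
J3: z=[-0.9455, -0.3256, 0.0000] o=[-0.2014, -0.3286, 0.2900] → [0.3364, -0.9770, 0.6934, -0.9455, -0.3256, 0.0000]
J4: z=[0.2381, -0.6915, -0.6820] o=[-0.6092, -0.7720, 0.5972] → [0.6915, 0.1504, 0.0890, 0.2381, -0.6915, -0.6820]
J5: z=[-0.6597, -0.6305, 0.4090] o=[-0.5543, -1.1205, 0.1486] → [0.5610, -0.5096, 0.1192, -0.6597, -0.6305, 0.4090]
J6: z=[-0.7390, 0.4454, -0.5055] o=[-0.4478, -1.6163, -0.4440] → [0.1191, -0.2646, -0.4072, -0.7390, 0.4454, -0.5055]
V = J·q̇ = [0.1372, -1.1398, 0.2870, -1.8921, -0.1227, -0.4231]

0.1372 -1.1398 0.2870 -1.8921 -0.1227 -0.4231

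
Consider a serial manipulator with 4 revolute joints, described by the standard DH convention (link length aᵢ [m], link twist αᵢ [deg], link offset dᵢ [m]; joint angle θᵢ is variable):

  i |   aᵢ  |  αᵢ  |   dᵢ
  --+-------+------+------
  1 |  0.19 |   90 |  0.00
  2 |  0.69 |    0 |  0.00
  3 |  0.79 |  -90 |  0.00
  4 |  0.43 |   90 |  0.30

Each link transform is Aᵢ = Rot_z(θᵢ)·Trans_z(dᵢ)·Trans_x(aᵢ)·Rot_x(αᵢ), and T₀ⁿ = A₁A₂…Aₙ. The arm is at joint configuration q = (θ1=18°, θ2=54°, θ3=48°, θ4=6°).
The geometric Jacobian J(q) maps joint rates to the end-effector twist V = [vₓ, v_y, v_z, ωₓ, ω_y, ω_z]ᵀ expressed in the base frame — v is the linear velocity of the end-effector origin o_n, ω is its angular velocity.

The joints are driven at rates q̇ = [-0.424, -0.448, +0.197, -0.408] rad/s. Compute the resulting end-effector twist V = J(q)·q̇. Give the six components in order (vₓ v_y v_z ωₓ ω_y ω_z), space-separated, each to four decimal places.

o_n = [0.0327, 0.0579, 1.6869]
J₁: ẑ×o_n = [-0.0579, 0.0327, 0.0000], ω = ẑ
J2: z=[0.3090, -0.9511, 0.0000] o=[0.1807, 0.0587, 0.0000] → [-1.6043, -0.5213, -0.1410, 0.3090, -0.9511, 0.0000]
J3: z=[0.3090, -0.9511, 0.0000] o=[0.5664, 0.1840, 0.5582] → [-1.0734, -0.3488, -0.5466, 0.3090, -0.9511, 0.0000]
J4: z=[-0.9303, -0.3023, -0.2079] o=[0.4102, 0.1333, 1.3310] → [-0.1233, 0.4096, -0.0440, -0.9303, -0.3023, -0.2079]
V = J·q̇ = [0.5821, -0.0162, -0.0266, 0.3020, 0.3620, -0.3392]

0.5821 -0.0162 -0.0266 0.3020 0.3620 -0.3392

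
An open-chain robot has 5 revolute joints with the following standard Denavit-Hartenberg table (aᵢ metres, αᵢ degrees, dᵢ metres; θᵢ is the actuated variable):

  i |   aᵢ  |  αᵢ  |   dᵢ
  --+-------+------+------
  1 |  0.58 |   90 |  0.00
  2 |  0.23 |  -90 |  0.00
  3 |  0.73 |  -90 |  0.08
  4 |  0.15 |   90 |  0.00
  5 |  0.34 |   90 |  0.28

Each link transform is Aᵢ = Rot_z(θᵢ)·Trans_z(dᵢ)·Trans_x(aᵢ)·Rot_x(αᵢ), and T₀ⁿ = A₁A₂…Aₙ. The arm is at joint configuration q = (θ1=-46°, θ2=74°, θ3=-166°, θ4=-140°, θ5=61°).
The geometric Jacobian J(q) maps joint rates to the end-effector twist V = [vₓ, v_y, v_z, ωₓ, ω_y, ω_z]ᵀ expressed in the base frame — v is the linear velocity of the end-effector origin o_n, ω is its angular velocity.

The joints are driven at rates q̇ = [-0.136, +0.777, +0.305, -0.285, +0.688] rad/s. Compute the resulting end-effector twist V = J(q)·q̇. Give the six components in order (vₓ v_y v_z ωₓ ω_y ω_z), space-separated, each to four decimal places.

o_n = [0.0967, -0.6231, 0.0209]
J₁: ẑ×o_n = [0.6231, 0.0967, -0.0000], ω = ẑ
J2: z=[-0.7193, -0.6947, 0.0000] o=[0.4029, -0.4172, 0.0000] → [-0.0145, 0.0150, -0.0646, -0.7193, -0.6947, 0.0000]
J3: z=[-0.6677, 0.6915, 0.2756] o=[0.4469, -0.4628, 0.2211] → [-0.0943, -0.2302, 0.3492, -0.6677, 0.6915, 0.2756]
J4: z=[-0.6517, -0.7220, 0.2326] o=[0.1309, -0.3897, -0.4377] → [-0.2769, 0.2909, 0.1274, -0.6517, -0.7220, 0.2326]
J5: z=[0.7428, -0.5453, 0.3884] o=[0.1078, -0.3259, -0.3040] → [-0.0617, -0.2456, -0.2268, 0.7428, -0.5453, 0.3884]
V = J·q̇ = [-0.0883, -0.3236, -0.1361, -0.0658, -0.4983, 0.1490]

-0.0883 -0.3236 -0.1361 -0.0658 -0.4983 0.1490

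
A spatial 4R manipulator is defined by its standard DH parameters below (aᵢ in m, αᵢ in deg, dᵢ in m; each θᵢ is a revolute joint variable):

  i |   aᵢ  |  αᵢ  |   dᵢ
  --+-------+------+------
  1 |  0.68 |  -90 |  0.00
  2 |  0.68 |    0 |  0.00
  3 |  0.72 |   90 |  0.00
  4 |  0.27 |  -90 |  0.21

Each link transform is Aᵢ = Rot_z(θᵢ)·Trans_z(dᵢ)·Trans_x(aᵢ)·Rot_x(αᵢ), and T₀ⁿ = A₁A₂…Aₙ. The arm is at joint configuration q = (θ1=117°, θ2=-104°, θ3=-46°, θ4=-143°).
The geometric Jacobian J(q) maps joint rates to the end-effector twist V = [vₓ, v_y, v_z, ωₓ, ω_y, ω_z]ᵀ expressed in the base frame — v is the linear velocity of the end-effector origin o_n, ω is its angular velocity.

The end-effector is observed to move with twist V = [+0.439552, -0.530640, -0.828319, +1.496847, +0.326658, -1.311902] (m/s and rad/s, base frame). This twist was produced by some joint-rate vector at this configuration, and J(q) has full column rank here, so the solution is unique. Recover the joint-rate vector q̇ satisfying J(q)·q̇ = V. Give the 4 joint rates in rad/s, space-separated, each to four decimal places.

-0.6390 -0.5380 -0.9440 0.7770

o_n = [0.1567, 0.0503, 0.7301]
J₁: ẑ×o_n = [-0.0503, 0.1567, 0.0000], ω = ẑ
J2: z=[-0.8910, -0.4540, 0.0000] o=[-0.3087, 0.6059, 0.0000] → [-0.3315, 0.6505, 0.7063, -0.8910, -0.4540, 0.0000]
J3: z=[-0.8910, -0.4540, 0.0000] o=[-0.2340, 0.4593, 0.6598] → [-0.0319, 0.0627, 0.5418, -0.8910, -0.4540, 0.0000]
J4: z=[0.2270, -0.4455, -0.8660] o=[0.0491, -0.0963, 1.0198] → [0.2560, -0.0275, 0.0812, 0.2270, -0.4455, -0.8660]
q̇ = J⁺·V = [-0.6390, -0.5380, -0.9440, 0.7770]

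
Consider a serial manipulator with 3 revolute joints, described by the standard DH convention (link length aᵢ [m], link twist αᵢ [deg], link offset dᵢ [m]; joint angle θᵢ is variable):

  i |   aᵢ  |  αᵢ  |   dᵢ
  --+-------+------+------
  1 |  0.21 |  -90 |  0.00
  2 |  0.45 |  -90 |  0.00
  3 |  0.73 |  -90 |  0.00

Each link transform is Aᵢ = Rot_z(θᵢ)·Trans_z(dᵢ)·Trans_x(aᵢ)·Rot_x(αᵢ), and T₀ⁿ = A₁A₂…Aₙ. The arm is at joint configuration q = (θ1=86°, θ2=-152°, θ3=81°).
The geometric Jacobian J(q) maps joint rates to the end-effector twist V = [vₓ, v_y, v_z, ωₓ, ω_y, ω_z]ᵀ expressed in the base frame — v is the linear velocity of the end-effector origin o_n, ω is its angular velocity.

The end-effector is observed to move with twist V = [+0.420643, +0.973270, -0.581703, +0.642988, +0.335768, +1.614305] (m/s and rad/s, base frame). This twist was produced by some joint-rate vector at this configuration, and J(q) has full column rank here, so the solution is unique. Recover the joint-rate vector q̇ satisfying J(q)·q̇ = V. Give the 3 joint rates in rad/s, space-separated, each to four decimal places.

0.9000 -0.6180 0.8090

o_n = [0.6992, -0.3377, 0.2649]
J₁: ẑ×o_n = [0.3377, 0.6992, -0.0000], ω = ẑ
J2: z=[-0.9976, 0.0698, 0.0000] o=[0.0146, 0.2095, 0.0000] → [0.0185, 0.2642, 0.4982, -0.9976, 0.0698, 0.0000]
J3: z=[0.0327, 0.4683, 0.8829] o=[-0.0131, -0.1869, 0.2113] → [0.1583, 0.6271, -0.3385, 0.0327, 0.4683, 0.8829]
q̇ = J⁺·V = [0.9000, -0.6180, 0.8090]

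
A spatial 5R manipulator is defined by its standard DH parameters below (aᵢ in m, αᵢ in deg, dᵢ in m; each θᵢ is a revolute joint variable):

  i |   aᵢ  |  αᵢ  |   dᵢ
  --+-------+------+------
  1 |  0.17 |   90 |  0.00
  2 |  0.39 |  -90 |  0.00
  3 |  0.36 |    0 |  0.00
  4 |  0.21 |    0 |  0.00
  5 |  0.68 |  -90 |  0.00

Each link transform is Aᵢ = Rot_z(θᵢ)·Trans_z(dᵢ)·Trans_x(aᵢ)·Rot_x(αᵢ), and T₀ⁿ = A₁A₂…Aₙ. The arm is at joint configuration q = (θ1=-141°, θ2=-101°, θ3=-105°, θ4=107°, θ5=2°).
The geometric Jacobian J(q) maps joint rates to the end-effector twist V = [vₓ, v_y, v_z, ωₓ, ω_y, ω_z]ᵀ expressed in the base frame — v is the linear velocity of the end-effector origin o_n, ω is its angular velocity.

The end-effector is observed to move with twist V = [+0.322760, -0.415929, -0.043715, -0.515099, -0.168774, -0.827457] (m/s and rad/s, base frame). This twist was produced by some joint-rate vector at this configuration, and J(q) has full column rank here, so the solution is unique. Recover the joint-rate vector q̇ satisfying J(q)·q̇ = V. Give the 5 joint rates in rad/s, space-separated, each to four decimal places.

o_n = [-0.1408, 0.2630, -1.1633]
J₁: ẑ×o_n = [-0.2630, -0.1408, 0.0000], ω = ẑ
J2: z=[-0.6293, 0.7771, 0.0000] o=[-0.1321, -0.1070, 0.0000] → [-0.9040, -0.7321, -0.2261, -0.6293, 0.7771, 0.0000]
J3: z=[-0.7629, -0.6178, -0.1908] o=[-0.0743, -0.0602, -0.3828] → [0.5438, -0.5827, -0.2876, -0.7629, -0.6178, -0.1908]
J4: z=[-0.7629, -0.6178, -0.1908] o=[-0.3069, 0.1989, -0.2914] → [0.5509, -0.6968, 0.0538, -0.7629, -0.6178, -0.1908]
J5: z=[-0.7629, -0.6178, -0.1908] o=[-0.2712, 0.2184, -0.4974] → [0.4199, -0.5329, 0.0466, -0.7629, -0.6178, -0.1908]
q̇ = J⁺·V = [-0.7290, 0.1930, 0.0850, 0.5980, -0.1670]

-0.7290 0.1930 0.0850 0.5980 -0.1670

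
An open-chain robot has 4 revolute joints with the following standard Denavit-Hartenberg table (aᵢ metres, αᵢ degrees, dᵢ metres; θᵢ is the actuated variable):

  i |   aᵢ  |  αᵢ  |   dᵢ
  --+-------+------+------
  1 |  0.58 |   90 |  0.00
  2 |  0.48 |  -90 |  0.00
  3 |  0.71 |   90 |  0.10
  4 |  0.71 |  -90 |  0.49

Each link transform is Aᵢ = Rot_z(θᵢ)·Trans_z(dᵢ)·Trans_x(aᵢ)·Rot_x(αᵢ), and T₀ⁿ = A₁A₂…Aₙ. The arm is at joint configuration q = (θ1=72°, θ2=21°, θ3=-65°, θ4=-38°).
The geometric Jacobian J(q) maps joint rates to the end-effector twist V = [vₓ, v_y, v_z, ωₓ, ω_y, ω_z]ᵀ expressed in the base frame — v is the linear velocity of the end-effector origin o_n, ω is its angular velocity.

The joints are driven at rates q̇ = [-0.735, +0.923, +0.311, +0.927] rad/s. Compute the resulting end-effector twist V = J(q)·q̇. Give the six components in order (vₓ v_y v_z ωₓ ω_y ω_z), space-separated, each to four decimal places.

o_n = [1.6729, 0.7552, -0.1096]
J₁: ẑ×o_n = [-0.7552, 1.6729, 0.0000], ω = ẑ
J2: z=[0.9511, -0.3090, 0.0000] o=[0.1792, 0.5516, 0.0000] → [0.0339, 0.1042, 0.6552, 0.9511, -0.3090, 0.0000]
J3: z=[-0.1107, -0.3408, 0.9336] o=[0.3177, 0.9778, 0.1720] → [0.3038, 1.2340, 0.4865, -0.1107, -0.3408, 0.9336]
J4: z=[0.1405, -0.9353, -0.3248] o=[1.0052, 1.0113, 0.3729] → [0.3681, -0.1491, 0.5885, 0.1405, -0.9353, -0.3248]
V = J·q̇ = [1.0221, -0.8878, 1.3016, 0.9736, -1.2582, -0.7457]

1.0221 -0.8878 1.3016 0.9736 -1.2582 -0.7457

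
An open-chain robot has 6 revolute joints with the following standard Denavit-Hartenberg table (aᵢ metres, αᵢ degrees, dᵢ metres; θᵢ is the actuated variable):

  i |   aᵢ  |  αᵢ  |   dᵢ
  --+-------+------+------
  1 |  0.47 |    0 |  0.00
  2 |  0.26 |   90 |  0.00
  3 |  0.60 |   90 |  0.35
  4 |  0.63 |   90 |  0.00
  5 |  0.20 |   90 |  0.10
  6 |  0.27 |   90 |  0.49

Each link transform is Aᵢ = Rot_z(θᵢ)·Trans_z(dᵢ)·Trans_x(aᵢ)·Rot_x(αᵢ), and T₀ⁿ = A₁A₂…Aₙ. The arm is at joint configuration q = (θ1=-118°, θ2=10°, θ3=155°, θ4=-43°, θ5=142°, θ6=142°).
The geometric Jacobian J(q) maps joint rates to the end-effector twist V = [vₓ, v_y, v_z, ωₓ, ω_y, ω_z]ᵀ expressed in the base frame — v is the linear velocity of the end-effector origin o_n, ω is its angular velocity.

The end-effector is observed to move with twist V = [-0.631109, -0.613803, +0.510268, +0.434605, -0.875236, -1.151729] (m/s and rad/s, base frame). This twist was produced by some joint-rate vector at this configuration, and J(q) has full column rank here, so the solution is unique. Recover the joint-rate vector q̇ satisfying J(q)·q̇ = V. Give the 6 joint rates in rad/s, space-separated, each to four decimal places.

o_n = [0.4228, -0.0105, 0.8107]
J₁: ẑ×o_n = [0.0105, 0.4228, -0.0000], ω = ẑ
J2: z=[0.0000, 0.0000, 1.0000] o=[-0.2207, -0.4150, 0.0000] → [-0.4045, 0.6435, 0.0000, 0.0000, 0.0000, 1.0000]
J3: z=[-0.9511, 0.3090, 0.0000] o=[-0.3010, -0.6623, 0.0000] → [0.2505, 0.7711, -0.8436, -0.9511, 0.3090, 0.0000]
J4: z=[-0.1306, -0.4019, 0.9063] o=[-0.4658, -0.0369, 0.2536] → [-0.2479, 0.8781, 0.3537, -0.1306, -0.4019, 0.9063]
J5: z=[0.5046, -0.8138, -0.2882] o=[0.0718, 0.2274, 0.4483] → [-0.3635, -0.2840, 0.1656, 0.5046, -0.8138, -0.2882]
J6: z=[0.4225, -0.0584, 0.9045] o=[-0.0283, 0.0304, 0.4824] → [0.0178, 0.2693, 0.0091, 0.4225, -0.0584, 0.9045]
q̇ = J⁺·V = [-0.8280, 0.3600, -0.3400, 0.2380, 0.8800, -0.7140]

-0.8280 0.3600 -0.3400 0.2380 0.8800 -0.7140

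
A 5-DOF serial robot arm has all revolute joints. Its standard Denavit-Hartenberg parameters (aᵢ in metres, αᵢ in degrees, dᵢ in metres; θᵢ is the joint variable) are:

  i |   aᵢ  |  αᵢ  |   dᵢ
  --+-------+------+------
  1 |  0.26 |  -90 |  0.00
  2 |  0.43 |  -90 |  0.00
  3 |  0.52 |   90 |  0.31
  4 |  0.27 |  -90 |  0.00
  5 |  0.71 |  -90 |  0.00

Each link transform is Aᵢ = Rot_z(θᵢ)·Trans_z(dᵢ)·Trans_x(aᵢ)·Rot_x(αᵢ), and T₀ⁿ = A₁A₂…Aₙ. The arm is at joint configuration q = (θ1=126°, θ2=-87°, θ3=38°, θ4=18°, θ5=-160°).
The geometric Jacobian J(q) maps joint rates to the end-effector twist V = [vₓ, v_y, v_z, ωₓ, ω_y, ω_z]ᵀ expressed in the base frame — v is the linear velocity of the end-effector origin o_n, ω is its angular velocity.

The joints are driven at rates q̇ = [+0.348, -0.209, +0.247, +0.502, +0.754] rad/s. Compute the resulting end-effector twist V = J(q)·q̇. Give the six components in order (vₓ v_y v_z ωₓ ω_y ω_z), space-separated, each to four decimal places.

o_n = [-0.3680, 0.3299, 0.6809]
J₁: ẑ×o_n = [-0.3299, -0.3680, 0.0000], ω = ẑ
J2: z=[-0.8090, -0.5878, 0.0000] o=[-0.1528, 0.2103, 0.0000] → [-0.4002, 0.5508, -0.2232, -0.8090, -0.5878, 0.0000]
J3: z=[-0.5870, 0.8079, -0.0523] o=[-0.1661, 0.2286, 0.4294] → [0.2085, 0.1582, 0.1036, -0.5870, 0.8079, -0.0523]
J4: z=[-0.6565, -0.4371, 0.6148] o=[-0.1016, 0.6845, 0.8224] → [0.2799, -0.2567, 0.1164, -0.6565, -0.4371, 0.6148]
J5: z=[-0.7047, 0.6462, -0.2929] o=[-0.0289, 0.8534, 1.0201] → [-0.3726, -0.1397, 0.5880, -0.7047, 0.6462, -0.2929]
V = J·q̇ = [-0.1201, -0.4383, 0.5740, -0.8368, 0.5902, 0.4228]

-0.1201 -0.4383 0.5740 -0.8368 0.5902 0.4228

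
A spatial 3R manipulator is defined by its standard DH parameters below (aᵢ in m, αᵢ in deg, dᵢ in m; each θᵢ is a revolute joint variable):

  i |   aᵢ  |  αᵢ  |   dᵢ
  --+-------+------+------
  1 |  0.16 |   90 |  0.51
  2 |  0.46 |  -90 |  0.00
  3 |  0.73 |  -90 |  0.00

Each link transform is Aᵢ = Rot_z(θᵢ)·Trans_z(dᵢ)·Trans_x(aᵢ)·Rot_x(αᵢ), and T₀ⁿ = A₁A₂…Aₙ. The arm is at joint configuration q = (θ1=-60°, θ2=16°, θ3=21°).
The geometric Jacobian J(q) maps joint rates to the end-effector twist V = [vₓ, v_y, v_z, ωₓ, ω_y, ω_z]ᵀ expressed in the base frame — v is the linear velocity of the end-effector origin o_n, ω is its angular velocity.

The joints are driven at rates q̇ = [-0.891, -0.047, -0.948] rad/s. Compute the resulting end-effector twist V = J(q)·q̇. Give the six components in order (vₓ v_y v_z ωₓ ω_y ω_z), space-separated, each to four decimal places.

-1.2865 -1.3043 0.0168 0.1714 -0.2028 -1.8023

o_n = [0.8552, -0.9580, 0.8246]
J₁: ẑ×o_n = [0.9580, 0.8552, -0.0000], ω = ẑ
J2: z=[-0.8660, -0.5000, 0.0000] o=[0.0800, -0.1386, 0.5100] → [-0.1573, 0.2725, 1.0973, -0.8660, -0.5000, 0.0000]
J3: z=[-0.1378, 0.2387, 0.9613] o=[0.3011, -0.5215, 0.6368] → [0.4645, 0.5585, -0.0721, -0.1378, 0.2387, 0.9613]
V = J·q̇ = [-1.2865, -1.3043, 0.0168, 0.1714, -0.2028, -1.8023]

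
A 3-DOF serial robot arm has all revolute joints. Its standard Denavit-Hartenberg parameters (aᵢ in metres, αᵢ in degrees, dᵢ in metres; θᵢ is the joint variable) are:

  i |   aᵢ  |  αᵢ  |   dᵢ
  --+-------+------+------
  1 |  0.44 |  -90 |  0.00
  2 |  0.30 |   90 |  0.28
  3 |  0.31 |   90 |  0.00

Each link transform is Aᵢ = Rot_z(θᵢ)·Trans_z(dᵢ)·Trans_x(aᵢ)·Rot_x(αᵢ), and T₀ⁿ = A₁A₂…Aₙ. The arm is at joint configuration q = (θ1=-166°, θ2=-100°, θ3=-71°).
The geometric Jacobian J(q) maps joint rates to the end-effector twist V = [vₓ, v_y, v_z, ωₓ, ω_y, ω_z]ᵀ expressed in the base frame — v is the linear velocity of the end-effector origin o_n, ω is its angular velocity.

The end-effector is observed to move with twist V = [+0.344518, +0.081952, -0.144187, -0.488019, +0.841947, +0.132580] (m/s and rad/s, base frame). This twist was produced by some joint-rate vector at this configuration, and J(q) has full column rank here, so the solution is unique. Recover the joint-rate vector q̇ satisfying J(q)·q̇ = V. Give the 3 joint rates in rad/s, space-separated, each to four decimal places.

o_n = [-0.3625, -0.0769, 0.3948]
J₁: ẑ×o_n = [0.0769, -0.3625, 0.0000], ω = ẑ
J2: z=[0.2419, -0.9703, 0.0000] o=[-0.4269, -0.1064, 0.0000] → [-0.3831, -0.0955, 0.0696, 0.2419, -0.9703, 0.0000]
J3: z=[0.9556, 0.2382, -0.1736] o=[-0.3086, -0.3655, 0.2954] → [0.0738, -0.0856, 0.2887, 0.9556, 0.2382, -0.1736]
q̇ = J⁺·V = [0.0850, -0.9350, -0.2740]

0.0850 -0.9350 -0.2740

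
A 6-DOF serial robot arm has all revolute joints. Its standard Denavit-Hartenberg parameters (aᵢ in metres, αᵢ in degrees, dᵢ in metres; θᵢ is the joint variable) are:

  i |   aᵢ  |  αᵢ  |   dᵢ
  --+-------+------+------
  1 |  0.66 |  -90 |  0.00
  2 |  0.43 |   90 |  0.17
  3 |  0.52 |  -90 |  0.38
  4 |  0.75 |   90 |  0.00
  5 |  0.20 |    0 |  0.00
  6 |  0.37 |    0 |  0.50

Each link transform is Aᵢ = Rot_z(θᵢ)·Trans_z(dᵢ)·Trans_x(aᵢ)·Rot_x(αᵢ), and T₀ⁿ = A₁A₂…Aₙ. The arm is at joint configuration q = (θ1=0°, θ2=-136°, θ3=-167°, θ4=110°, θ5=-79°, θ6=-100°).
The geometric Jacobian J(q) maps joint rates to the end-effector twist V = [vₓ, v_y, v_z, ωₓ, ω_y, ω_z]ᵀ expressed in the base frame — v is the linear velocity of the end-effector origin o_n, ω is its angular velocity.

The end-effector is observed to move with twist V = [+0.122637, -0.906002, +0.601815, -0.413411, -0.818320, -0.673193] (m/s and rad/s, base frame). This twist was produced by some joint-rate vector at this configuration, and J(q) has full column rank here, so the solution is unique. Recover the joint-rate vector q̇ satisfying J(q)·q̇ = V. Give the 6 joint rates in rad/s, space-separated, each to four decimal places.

o_n = [1.1048, 0.1771, -0.1738]
J₁: ẑ×o_n = [-0.1771, 1.1048, 0.0000], ω = ẑ
J2: z=[0.0000, 1.0000, 0.0000] o=[0.6600, 0.0000, 0.0000] → [-0.1738, 0.0000, -0.4448, 0.0000, 1.0000, 0.0000]
J3: z=[-0.6947, 0.0000, -0.7193] o=[0.3507, 0.1700, 0.2987] → [0.0051, -0.8707, -0.0049, -0.6947, 0.0000, -0.7193]
J4: z=[-0.1618, -0.9744, 0.1563] o=[0.4512, 0.0530, -0.3266] → [-0.1683, 0.1269, 0.6168, -0.1618, -0.9744, 0.1563]
J5: z=[0.8962, -0.2114, -0.3900] o=[0.7610, 0.1107, 0.3540] → [0.1374, 0.3389, 0.1322, 0.8962, -0.2114, -0.3900]
J6: z=[0.8962, -0.2114, -0.3900] o=[0.8085, 0.3050, 0.3579] → [0.0625, 0.3610, -0.0519, 0.8962, -0.2114, -0.3900]
q̇ = J⁺·V = [-0.5760, -0.3490, 0.3140, 0.5090, 0.6930, -0.8190]

-0.5760 -0.3490 0.3140 0.5090 0.6930 -0.8190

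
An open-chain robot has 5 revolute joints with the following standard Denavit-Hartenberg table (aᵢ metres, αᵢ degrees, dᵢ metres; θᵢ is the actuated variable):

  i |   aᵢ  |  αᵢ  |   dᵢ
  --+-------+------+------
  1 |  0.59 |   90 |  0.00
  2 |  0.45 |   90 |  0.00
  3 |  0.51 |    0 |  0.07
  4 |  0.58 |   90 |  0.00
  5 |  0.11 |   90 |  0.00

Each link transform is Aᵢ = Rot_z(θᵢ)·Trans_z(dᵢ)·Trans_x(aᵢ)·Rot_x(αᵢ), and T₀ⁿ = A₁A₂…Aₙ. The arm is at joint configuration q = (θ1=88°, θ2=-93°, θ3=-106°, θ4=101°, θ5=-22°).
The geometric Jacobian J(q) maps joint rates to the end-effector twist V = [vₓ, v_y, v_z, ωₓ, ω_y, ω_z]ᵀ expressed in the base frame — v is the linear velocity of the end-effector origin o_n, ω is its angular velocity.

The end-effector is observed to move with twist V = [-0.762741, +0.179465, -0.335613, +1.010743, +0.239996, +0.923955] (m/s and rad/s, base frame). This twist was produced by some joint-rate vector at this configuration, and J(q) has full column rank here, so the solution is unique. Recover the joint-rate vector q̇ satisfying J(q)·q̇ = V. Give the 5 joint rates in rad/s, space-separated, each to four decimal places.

o_n = [-0.5316, 0.5284, -0.9860]
J₁: ẑ×o_n = [-0.5284, -0.5316, 0.0000], ω = ẑ
J2: z=[0.9994, -0.0349, 0.0000] o=[0.0206, 0.5896, 0.0000] → [0.0344, 0.9854, -0.0805, 0.9994, -0.0349, 0.0000]
J3: z=[-0.0349, -0.9980, 0.0523] o=[0.0198, 0.5661, -0.4494] → [0.5375, -0.0476, -0.5489, -0.0349, -0.9980, 0.0523]
J4: z=[-0.0349, -0.9980, 0.0523] o=[-0.4724, 0.5207, -0.3053] → [0.6789, -0.0268, -0.0594, -0.0349, -0.9980, 0.0523]
J5: z=[-0.9954, 0.0393, 0.0870] o=[-0.5239, 0.4922, -0.8823] → [-0.0072, -0.1038, -0.0357, -0.9954, 0.0393, 0.0870]
q̇ = J⁺·V = [0.9670, 0.6750, 0.6320, -0.9090, -0.3280]

0.9670 0.6750 0.6320 -0.9090 -0.3280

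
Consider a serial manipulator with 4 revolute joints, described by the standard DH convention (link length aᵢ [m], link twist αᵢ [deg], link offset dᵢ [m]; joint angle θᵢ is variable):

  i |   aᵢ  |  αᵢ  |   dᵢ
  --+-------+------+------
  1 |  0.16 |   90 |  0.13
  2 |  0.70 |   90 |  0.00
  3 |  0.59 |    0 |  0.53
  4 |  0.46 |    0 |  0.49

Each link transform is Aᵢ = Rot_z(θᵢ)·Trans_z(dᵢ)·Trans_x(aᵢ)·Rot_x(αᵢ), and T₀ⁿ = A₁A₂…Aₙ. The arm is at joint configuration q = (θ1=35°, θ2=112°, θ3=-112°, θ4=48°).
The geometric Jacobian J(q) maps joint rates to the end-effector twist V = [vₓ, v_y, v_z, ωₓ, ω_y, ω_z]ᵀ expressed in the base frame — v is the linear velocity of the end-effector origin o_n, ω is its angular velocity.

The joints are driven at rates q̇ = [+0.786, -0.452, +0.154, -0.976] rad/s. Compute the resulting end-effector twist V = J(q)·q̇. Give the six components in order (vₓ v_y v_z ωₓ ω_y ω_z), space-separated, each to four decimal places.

-0.6630 0.5960 -0.5492 -0.8836 -0.0669 0.4781

o_n = [0.1460, 1.2748, 1.1432]
J₁: ẑ×o_n = [-1.2748, 0.1460, 0.0000], ω = ẑ
J2: z=[0.5736, -0.8192, 0.0000] o=[0.1311, 0.0918, 0.1300] → [-0.8299, -0.5811, 0.6908, 0.5736, -0.8192, 0.0000]
J3: z=[0.7595, 0.5318, 0.3746] o=[-0.0837, -0.0586, 0.7790] → [-0.3058, -0.1905, 0.8905, 0.7595, 0.5318, 0.3746]
J4: z=[0.7595, 0.5318, 0.3746] o=[0.0729, 0.7188, 0.7726] → [-0.0112, -0.2540, 0.3833, 0.7595, 0.5318, 0.3746]
V = J·q̇ = [-0.6630, 0.5960, -0.5492, -0.8836, -0.0669, 0.4781]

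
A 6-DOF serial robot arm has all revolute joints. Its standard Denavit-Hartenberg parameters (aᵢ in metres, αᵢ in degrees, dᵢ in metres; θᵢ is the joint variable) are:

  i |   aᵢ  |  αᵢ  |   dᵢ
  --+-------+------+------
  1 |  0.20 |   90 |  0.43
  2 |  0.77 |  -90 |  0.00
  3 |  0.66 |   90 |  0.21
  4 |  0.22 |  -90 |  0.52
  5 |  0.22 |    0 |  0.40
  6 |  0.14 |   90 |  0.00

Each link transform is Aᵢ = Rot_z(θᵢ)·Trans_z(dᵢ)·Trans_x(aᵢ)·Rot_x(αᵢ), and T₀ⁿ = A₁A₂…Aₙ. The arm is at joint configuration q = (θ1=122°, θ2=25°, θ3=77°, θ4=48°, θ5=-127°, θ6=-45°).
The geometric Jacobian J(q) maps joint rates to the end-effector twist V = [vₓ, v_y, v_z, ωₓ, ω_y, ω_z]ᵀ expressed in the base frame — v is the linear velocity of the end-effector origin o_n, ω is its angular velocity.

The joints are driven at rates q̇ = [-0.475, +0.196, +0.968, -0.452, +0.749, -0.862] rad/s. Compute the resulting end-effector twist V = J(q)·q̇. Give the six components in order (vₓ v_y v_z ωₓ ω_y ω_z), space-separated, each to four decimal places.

o_n = [-0.8826, 1.1118, 1.4797]
J₁: ẑ×o_n = [-1.1118, -0.8826, 0.0000], ω = ẑ
J2: z=[0.8480, 0.5299, 0.0000] o=[-0.1060, 0.1696, 0.4300] → [0.5562, -0.8902, 1.2106, 0.8480, 0.5299, 0.0000]
J3: z=[0.2240, -0.3584, 0.9063] o=[-0.4758, 0.7614, 0.7554] → [-0.5771, -0.5309, -0.0673, 0.2240, -0.3584, 0.9063]
J4: z=[-0.2772, 0.8681, 0.4118] o=[-1.0454, 0.4595, 1.0085] → [0.1404, 0.1977, -0.3222, -0.2772, 0.8681, 0.4118]
J5: z=[0.8442, 0.0154, 0.5358] o=[-1.2905, 0.8017, 1.3848] → [-0.1647, 0.1384, 0.2555, 0.8442, 0.0154, 0.5358]
J6: z=[0.8442, 0.0154, 0.5358] o=[-0.9408, 1.0261, 1.5739] → [-0.0474, 0.1107, 0.0715, 0.8442, 0.0154, 0.5358]
V = J·q̇ = [-0.0675, -0.3502, 0.4475, 0.4129, -0.6372, 0.1556]

-0.0675 -0.3502 0.4475 0.4129 -0.6372 0.1556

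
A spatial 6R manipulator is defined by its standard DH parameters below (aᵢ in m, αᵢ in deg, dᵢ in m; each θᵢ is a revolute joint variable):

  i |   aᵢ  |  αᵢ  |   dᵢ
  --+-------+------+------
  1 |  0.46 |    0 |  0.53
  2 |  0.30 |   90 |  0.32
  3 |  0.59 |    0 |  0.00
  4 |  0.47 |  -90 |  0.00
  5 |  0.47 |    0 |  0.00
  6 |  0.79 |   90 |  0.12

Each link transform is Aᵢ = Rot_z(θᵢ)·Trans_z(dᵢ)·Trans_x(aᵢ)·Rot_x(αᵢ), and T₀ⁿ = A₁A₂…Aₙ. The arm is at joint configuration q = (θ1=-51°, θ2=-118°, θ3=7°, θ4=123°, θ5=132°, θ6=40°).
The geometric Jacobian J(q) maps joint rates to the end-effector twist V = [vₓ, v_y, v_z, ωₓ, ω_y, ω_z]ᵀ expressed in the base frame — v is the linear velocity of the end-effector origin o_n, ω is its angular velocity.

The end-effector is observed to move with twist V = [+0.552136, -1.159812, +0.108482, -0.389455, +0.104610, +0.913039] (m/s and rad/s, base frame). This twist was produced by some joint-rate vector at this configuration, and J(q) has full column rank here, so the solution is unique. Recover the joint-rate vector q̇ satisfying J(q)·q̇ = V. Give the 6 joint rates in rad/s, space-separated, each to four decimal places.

o_n = [-0.7975, -1.0366, 0.3646]
J₁: ẑ×o_n = [1.0366, -0.7975, 0.0000], ω = ẑ
J2: z=[0.0000, 0.0000, 1.0000] o=[0.2895, -0.3575, 0.5300] → [0.6791, -1.0870, 0.0000, 0.0000, 0.0000, 1.0000]
J3: z=[-0.1908, 0.9816, 0.0000] o=[-0.0050, -0.4147, 0.8500] → [-0.4765, -0.0926, 0.8966, -0.1908, 0.9816, 0.0000]
J4: z=[-0.1908, 0.9816, 0.0000] o=[-0.5798, -0.5265, 0.9219] → [-0.5471, -0.1063, 0.3110, -0.1908, 0.9816, 0.0000]
J5: z=[0.7520, 0.1462, -0.6428] o=[-0.2833, -0.4688, 1.2819] → [-0.4990, 1.0203, -0.3518, 0.7520, 0.1462, -0.6428]
J6: z=[0.7520, 0.1462, -0.6428] o=[-0.4151, -0.8503, 1.0410] → [-0.2186, 0.7545, -0.0842, 0.7520, 0.1462, -0.6428]
q̇ = J⁺·V = [0.0300, 0.5790, -0.1970, 0.3740, -0.4820, 0.0090]

0.0300 0.5790 -0.1970 0.3740 -0.4820 0.0090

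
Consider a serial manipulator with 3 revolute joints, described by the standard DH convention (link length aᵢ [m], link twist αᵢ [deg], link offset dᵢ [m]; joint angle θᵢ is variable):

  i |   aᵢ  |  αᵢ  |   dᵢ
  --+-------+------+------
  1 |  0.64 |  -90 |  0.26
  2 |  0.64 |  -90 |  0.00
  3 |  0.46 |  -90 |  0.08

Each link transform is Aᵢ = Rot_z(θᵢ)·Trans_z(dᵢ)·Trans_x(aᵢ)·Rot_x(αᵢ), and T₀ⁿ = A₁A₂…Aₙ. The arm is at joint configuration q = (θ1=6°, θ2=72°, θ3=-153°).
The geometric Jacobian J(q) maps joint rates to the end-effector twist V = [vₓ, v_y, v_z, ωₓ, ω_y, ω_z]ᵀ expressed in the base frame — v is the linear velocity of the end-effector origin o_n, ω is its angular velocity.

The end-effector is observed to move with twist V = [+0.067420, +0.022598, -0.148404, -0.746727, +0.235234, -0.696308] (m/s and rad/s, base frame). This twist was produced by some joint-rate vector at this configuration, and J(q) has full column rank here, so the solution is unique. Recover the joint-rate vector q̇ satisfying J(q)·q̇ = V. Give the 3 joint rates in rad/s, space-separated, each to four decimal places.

-0.4630 0.3120 0.7550

o_n = [0.6097, 0.2741, 0.0164]
J₁: ẑ×o_n = [-0.2741, 0.6097, 0.0000], ω = ẑ
J2: z=[-0.1045, 0.9945, 0.0000] o=[0.6365, 0.0669, 0.2600] → [-0.2423, -0.0255, 0.0050, -0.1045, 0.9945, 0.0000]
J3: z=[-0.9458, -0.0994, -0.3090] o=[0.8332, 0.0876, -0.3487] → [0.0213, 0.4144, -0.1986, -0.9458, -0.0994, -0.3090]
q̇ = J⁺·V = [-0.4630, 0.3120, 0.7550]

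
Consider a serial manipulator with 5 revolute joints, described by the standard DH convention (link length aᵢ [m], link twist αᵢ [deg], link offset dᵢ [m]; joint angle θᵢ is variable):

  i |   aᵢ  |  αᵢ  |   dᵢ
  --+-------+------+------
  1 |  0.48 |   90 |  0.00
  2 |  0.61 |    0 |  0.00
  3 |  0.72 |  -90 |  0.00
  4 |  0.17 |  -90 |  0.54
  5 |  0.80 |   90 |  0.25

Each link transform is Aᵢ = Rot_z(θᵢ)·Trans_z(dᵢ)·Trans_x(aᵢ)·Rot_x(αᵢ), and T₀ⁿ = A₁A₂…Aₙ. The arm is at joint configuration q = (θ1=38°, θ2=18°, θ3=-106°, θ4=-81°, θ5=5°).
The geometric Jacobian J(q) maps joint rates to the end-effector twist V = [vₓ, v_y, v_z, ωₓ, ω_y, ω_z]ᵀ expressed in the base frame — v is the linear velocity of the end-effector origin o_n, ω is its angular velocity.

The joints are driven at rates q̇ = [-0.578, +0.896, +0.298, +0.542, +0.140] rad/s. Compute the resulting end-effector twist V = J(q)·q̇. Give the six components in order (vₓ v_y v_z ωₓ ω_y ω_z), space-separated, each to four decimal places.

0.8311 -0.2156 0.6291 1.1523 -0.5872 -0.6973

o_n = [1.8004, 0.2443, -0.9126]
J₁: ẑ×o_n = [-0.2443, 1.8004, 0.0000], ω = ẑ
J2: z=[0.6157, -0.7880, 0.0000] o=[0.3782, 0.2955, 0.0000] → [0.7191, 0.5618, 1.0892, 0.6157, -0.7880, 0.0000]
J3: z=[0.6157, -0.7880, 0.0000] o=[0.8354, 0.6527, 0.1885] → [0.8677, 0.6779, 0.5090, 0.6157, -0.7880, 0.0000]
J4: z=[0.7875, 0.6153, 0.0349] o=[0.8552, 0.6682, -0.5311] → [-0.2200, 0.3335, -0.9154, 0.7875, 0.6153, 0.0349]
J5: z=[-0.0691, 0.1445, -0.9871] o=[1.3846, 0.8687, -0.5388] → [-0.6703, -0.4363, -0.0169, -0.0691, 0.1445, -0.9871]
V = J·q̇ = [0.8311, -0.2156, 0.6291, 1.1523, -0.5872, -0.6973]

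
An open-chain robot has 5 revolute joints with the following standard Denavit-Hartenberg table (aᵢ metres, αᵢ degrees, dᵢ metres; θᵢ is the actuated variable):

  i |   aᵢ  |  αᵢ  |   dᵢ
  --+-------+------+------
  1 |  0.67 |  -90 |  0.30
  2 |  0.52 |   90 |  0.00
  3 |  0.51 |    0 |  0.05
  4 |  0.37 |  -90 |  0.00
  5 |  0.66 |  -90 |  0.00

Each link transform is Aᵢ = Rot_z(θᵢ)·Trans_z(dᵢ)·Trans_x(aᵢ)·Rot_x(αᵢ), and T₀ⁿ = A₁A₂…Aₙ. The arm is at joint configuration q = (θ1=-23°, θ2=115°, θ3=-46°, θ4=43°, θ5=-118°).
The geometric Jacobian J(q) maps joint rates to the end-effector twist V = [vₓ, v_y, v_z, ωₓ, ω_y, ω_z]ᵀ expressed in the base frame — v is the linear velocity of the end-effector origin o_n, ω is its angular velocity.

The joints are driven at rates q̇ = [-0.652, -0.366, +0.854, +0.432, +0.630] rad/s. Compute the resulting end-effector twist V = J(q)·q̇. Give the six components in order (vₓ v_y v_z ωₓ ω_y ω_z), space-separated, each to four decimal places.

o_n = [0.6366, -0.6722, -0.8142]
J₁: ẑ×o_n = [0.6722, 0.6366, -0.0000], ω = ẑ
J2: z=[0.3907, 0.9205, 0.0000] o=[0.6167, -0.2618, 0.3000] → [-1.0256, 0.4354, -0.1786, 0.3907, 0.9205, 0.0000]
J3: z=[0.8343, -0.3541, -0.4226] o=[0.4144, -0.1759, -0.1713] → [0.0180, 0.4425, -0.3353, 0.8343, -0.3541, -0.4226]
J4: z=[0.8343, -0.3541, -0.4226] o=[0.1750, -0.4728, -0.5135] → [0.0222, 0.0558, -0.0029, 0.8343, -0.3541, -0.4226]
J5: z=[0.3698, 0.9279, -0.0474] o=[0.0237, -0.4296, -0.8484] → [0.0202, -0.0417, -0.6584, 0.3698, 0.9279, -0.0474]
V = J·q̇ = [-0.0252, -0.1986, -0.6370, 1.1628, -0.2077, -1.2254]

-0.0252 -0.1986 -0.6370 1.1628 -0.2077 -1.2254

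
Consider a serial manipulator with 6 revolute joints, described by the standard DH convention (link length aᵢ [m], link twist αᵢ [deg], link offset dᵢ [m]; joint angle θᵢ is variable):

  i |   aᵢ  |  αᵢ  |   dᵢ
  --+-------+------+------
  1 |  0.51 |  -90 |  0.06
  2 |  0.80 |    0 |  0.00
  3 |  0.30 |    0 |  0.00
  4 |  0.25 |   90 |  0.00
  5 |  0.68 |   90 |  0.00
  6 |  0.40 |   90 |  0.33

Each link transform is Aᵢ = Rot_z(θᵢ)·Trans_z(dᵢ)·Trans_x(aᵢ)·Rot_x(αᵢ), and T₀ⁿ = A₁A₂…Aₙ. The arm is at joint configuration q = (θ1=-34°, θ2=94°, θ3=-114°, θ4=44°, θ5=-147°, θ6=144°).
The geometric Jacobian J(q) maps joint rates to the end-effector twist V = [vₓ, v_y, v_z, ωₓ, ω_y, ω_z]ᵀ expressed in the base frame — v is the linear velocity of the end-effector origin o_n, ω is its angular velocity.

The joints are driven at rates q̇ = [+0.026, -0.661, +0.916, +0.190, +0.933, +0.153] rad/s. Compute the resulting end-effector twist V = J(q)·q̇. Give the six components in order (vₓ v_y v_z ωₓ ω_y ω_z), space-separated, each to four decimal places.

o_n = [0.5626, -0.2798, -0.3277]
J₁: ẑ×o_n = [0.2798, 0.5626, -0.0000], ω = ẑ
J2: z=[0.5592, 0.8290, 0.0000] o=[0.4228, -0.2852, 0.0600] → [-0.3214, 0.2168, -0.1129, 0.5592, 0.8290, 0.0000]
J3: z=[0.5592, 0.8290, 0.0000] o=[0.3765, -0.2540, -0.7381] → [0.3402, -0.2295, -0.1687, 0.5592, 0.8290, 0.0000]
J4: z=[0.5592, 0.8290, 0.0000] o=[0.6103, -0.4116, -0.6354] → [0.2552, -0.1721, 0.1132, 0.5592, 0.8290, 0.0000]
J5: z=[0.3372, -0.2274, 0.9135] o=[0.7996, -0.5393, -0.7371] → [-0.3302, -0.3546, 0.0336, 0.3372, -0.2274, 0.9135]
J6: z=[0.0565, 0.9735, 0.2215] o=[0.1606, -0.5550, -0.5052] → [0.1118, 0.0790, -0.3758, 0.0565, 0.9735, 0.2215]
V = J·q̇ = [0.2888, -0.6903, -0.0845, 0.5721, 0.3057, 0.9122]

0.2888 -0.6903 -0.0845 0.5721 0.3057 0.9122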